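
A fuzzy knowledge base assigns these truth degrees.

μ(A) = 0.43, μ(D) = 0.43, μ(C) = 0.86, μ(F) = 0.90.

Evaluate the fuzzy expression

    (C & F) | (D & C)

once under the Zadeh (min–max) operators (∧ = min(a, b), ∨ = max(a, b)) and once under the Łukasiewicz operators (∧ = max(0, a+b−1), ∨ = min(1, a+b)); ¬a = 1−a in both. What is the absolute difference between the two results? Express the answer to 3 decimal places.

0.140

Under Zadeh (min–max):
  C & F = min(a, b) on (0.86, 0.90) = 0.86
  D & C = min(a, b) on (0.43, 0.86) = 0.43
  (C & F) | (D & C) = max(a, b) on (0.86, 0.43) = 0.86
  → value = 0.8600
Under Łukasiewicz:
  C & F = max(0, a+b−1) on (0.86, 0.90) = 0.76
  D & C = max(0, a+b−1) on (0.43, 0.86) = 0.29
  (C & F) | (D & C) = min(1, a+b) on (0.76, 0.29) = 1.00
  → value = 1.0000
|0.8600 − 1.0000| = 0.140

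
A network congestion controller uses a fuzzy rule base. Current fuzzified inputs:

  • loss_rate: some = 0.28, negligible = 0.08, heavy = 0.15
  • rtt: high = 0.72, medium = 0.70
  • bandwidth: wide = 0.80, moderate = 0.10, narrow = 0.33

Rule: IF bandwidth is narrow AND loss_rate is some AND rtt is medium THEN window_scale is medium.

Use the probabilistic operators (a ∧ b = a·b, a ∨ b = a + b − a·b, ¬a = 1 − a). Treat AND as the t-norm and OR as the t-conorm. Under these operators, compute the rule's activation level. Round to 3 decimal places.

firing strength: narrow=0.33, some=0.28, medium=0.70; AND[a·b] → w = 0.0647

0.065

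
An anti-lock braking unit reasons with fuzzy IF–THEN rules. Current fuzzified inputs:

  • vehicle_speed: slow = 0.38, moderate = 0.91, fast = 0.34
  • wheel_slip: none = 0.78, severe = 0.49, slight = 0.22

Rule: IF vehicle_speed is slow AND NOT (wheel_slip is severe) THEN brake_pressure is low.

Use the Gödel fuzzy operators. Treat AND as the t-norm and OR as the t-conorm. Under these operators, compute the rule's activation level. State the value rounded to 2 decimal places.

0.38

firing strength: slow=0.38, ¬severe=1−0.49=0.51; AND[min(a, b)] → w = 0.38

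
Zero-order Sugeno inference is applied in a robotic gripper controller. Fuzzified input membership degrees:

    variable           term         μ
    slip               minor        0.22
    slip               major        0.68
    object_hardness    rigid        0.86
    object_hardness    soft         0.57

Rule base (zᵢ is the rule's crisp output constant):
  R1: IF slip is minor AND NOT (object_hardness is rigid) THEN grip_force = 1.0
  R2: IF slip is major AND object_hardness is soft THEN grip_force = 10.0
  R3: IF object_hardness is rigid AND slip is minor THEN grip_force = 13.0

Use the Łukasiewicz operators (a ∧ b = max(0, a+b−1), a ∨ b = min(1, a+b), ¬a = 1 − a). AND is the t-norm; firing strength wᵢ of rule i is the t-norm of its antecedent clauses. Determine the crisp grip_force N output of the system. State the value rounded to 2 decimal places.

10.73

R1 (z=1.0): minor=0.22, ¬rigid=1−0.86=0.14; AND[max(0, a+b−1)] → w = 0.00
R2 (z=10.0): major=0.68, soft=0.57; AND[max(0, a+b−1)] → w = 0.25
R3 (z=13.0): rigid=0.86, minor=0.22; AND[max(0, a+b−1)] → w = 0.08
Weighted average = (0.00·1.0 + 0.25·10.0 + 0.08·13.0) / (0.00 + 0.25 + 0.08)
  = 3.5400 / 0.3300 = 10.73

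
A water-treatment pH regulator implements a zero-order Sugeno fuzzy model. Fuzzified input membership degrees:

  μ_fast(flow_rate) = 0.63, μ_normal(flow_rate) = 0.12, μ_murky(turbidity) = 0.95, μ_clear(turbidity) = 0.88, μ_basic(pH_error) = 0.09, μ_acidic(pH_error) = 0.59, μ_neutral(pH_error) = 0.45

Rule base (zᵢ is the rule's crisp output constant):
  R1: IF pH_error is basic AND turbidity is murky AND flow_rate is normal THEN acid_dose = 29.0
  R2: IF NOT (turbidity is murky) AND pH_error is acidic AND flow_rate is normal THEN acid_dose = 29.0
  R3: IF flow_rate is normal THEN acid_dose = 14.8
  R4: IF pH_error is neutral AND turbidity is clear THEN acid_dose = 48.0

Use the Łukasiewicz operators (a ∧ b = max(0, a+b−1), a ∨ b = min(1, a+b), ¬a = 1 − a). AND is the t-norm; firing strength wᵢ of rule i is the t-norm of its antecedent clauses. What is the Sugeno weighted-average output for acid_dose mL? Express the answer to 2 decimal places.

R1 (z=29.0): basic=0.09, murky=0.95, normal=0.12; AND[max(0, a+b−1)] → w = 0.00
R2 (z=29.0): ¬murky=1−0.95=0.05, acidic=0.59, normal=0.12; AND[max(0, a+b−1)] → w = 0.00
R3 (z=14.8): normal=0.12 → w = 0.12
R4 (z=48.0): neutral=0.45, clear=0.88; AND[max(0, a+b−1)] → w = 0.33
Weighted average = (0.00·29.0 + 0.00·29.0 + 0.12·14.8 + 0.33·48.0) / (0.00 + 0.00 + 0.12 + 0.33)
  = 17.6160 / 0.4500 = 39.15

39.15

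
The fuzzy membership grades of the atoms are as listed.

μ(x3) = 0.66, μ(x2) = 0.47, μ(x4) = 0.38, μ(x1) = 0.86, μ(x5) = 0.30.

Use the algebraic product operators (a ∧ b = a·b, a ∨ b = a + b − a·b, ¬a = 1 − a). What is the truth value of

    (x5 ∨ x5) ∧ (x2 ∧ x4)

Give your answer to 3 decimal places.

0.091

x5 ∨ x5 = a + b − a·b on (0.3000, 0.3000) = 0.5100
x2 ∧ x4 = a·b on (0.4700, 0.3800) = 0.1786
(x5 ∨ x5) ∧ (x2 ∧ x4) = a·b on (0.5100, 0.1786) = 0.0911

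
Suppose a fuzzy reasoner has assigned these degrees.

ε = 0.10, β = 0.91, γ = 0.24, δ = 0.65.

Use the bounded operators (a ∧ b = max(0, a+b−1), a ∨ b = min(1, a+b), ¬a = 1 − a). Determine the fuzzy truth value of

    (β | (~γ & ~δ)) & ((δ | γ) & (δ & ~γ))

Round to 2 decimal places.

0.30

~γ = 1 − 0.24 = 0.76
~δ = 1 − 0.65 = 0.35
~γ & ~δ = max(0, a+b−1) on (0.76, 0.35) = 0.11
β | (~γ & ~δ) = min(1, a+b) on (0.91, 0.11) = 1.00
δ | γ = min(1, a+b) on (0.65, 0.24) = 0.89
~γ = 1 − 0.24 = 0.76
δ & ~γ = max(0, a+b−1) on (0.65, 0.76) = 0.41
(δ | γ) & (δ & ~γ) = max(0, a+b−1) on (0.89, 0.41) = 0.30
(β | (~γ & ~δ)) & ((δ | γ) & (δ & ~γ)) = max(0, a+b−1) on (1.00, 0.30) = 0.30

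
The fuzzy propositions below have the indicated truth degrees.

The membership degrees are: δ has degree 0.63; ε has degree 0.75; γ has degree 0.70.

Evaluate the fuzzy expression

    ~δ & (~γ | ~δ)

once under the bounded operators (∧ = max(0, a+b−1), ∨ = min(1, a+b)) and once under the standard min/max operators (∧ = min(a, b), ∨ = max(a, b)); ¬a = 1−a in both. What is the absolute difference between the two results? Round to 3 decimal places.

Under bounded:
  ~δ = 1 − 0.63 = 0.37
  ~γ = 1 − 0.70 = 0.30
  ~δ = 1 − 0.63 = 0.37
  ~γ | ~δ = min(1, a+b) on (0.30, 0.37) = 0.67
  ~δ & (~γ | ~δ) = max(0, a+b−1) on (0.37, 0.67) = 0.04
  → value = 0.0400
Under standard min/max:
  ~δ = 1 − 0.63 = 0.37
  ~γ = 1 − 0.70 = 0.30
  ~δ = 1 − 0.63 = 0.37
  ~γ | ~δ = max(a, b) on (0.30, 0.37) = 0.37
  ~δ & (~γ | ~δ) = min(a, b) on (0.37, 0.37) = 0.37
  → value = 0.3700
|0.0400 − 0.3700| = 0.330

0.330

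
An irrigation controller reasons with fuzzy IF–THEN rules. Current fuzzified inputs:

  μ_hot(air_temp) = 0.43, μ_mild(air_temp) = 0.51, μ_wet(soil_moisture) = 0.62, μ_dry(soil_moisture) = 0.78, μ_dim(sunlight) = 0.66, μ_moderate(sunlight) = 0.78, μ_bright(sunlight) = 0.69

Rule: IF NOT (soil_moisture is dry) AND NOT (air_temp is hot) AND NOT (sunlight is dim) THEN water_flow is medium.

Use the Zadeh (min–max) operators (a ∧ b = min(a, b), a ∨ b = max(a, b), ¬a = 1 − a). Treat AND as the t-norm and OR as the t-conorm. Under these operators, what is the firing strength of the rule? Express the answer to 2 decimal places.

0.22

firing strength: ¬dry=1−0.78=0.22, ¬hot=1−0.43=0.57, ¬dim=1−0.66=0.34; AND[min(a, b)] → w = 0.22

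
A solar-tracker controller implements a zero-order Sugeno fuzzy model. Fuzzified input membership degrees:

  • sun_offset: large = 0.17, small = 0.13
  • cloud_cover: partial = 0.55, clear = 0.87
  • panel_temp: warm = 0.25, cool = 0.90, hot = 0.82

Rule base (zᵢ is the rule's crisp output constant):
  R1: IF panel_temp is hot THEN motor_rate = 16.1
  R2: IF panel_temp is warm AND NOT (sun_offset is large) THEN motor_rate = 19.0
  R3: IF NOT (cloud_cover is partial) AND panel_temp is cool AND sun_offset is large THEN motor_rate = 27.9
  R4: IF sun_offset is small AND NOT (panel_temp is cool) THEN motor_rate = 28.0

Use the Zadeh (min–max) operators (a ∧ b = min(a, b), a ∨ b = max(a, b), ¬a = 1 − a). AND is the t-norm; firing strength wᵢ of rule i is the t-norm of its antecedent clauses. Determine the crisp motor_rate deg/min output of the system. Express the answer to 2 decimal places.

R1 (z=16.1): hot=0.82 → w = 0.82
R2 (z=19.0): warm=0.25, ¬large=1−0.17=0.83; AND[min(a, b)] → w = 0.25
R3 (z=27.9): ¬partial=1−0.55=0.45, cool=0.90, large=0.17; AND[min(a, b)] → w = 0.17
R4 (z=28.0): small=0.13, ¬cool=1−0.90=0.10; AND[min(a, b)] → w = 0.10
Weighted average = (0.82·16.1 + 0.25·19.0 + 0.17·27.9 + 0.10·28.0) / (0.82 + 0.25 + 0.17 + 0.10)
  = 25.4950 / 1.3400 = 19.03

19.03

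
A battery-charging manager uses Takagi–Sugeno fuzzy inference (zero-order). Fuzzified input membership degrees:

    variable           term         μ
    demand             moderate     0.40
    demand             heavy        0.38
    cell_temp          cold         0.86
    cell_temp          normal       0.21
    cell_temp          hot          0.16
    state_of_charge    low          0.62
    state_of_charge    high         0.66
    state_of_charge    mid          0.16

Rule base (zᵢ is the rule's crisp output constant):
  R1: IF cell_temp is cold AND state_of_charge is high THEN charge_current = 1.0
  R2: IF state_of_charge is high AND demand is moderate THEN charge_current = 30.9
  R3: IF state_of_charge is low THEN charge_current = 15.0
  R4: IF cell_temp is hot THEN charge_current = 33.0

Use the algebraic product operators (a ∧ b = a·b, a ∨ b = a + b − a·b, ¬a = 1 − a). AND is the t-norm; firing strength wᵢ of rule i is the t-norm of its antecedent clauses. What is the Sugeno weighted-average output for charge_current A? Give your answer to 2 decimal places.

14.46

R1 (z=1.0): cold=0.86, high=0.66; AND[a·b] → w = 0.5676
R2 (z=30.9): high=0.66, moderate=0.40; AND[a·b] → w = 0.2640
R3 (z=15.0): low=0.62 → w = 0.6200
R4 (z=33.0): hot=0.16 → w = 0.1600
Weighted average = (0.5676·1.0 + 0.2640·30.9 + 0.6200·15.0 + 0.1600·33.0) / (0.5676 + 0.2640 + 0.6200 + 0.1600)
  = 23.3052 / 1.6116 = 14.46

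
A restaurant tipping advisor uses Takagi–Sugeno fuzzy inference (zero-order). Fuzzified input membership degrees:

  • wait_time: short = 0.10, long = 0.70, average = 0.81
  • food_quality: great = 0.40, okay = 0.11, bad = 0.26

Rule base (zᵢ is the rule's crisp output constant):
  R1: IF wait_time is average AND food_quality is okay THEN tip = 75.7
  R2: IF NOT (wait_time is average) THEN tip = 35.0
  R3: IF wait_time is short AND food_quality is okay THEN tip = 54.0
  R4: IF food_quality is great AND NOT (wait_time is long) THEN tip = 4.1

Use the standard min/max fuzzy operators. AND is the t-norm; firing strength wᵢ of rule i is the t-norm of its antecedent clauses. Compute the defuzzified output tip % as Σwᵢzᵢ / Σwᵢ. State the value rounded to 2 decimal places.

30.87

R1 (z=75.7): average=0.81, okay=0.11; AND[min(a, b)] → w = 0.11
R2 (z=35.0): ¬average=1−0.81=0.19 → w = 0.19
R3 (z=54.0): short=0.10, okay=0.11; AND[min(a, b)] → w = 0.10
R4 (z=4.1): great=0.40, ¬long=1−0.70=0.30; AND[min(a, b)] → w = 0.30
Weighted average = (0.11·75.7 + 0.19·35.0 + 0.10·54.0 + 0.30·4.1) / (0.11 + 0.19 + 0.10 + 0.30)
  = 21.6070 / 0.7000 = 30.87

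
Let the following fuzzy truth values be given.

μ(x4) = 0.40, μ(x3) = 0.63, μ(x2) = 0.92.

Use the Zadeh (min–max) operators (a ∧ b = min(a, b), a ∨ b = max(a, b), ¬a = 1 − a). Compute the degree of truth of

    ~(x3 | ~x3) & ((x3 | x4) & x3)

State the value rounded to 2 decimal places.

~x3 = 1 − 0.63 = 0.37
x3 | ~x3 = max(a, b) on (0.63, 0.37) = 0.63
~(x3 | ~x3) = 1 − 0.63 = 0.37
x3 | x4 = max(a, b) on (0.63, 0.40) = 0.63
(x3 | x4) & x3 = min(a, b) on (0.63, 0.63) = 0.63
~(x3 | ~x3) & ((x3 | x4) & x3) = min(a, b) on (0.37, 0.63) = 0.37

0.37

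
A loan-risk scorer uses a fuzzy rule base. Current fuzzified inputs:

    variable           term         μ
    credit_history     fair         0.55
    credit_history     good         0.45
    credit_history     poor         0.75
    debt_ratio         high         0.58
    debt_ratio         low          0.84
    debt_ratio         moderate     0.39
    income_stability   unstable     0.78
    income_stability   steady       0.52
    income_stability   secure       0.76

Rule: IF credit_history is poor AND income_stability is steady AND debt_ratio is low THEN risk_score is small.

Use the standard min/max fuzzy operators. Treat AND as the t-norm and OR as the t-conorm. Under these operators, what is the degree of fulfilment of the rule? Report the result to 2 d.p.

0.52

firing strength: poor=0.75, steady=0.52, low=0.84; AND[min(a, b)] → w = 0.52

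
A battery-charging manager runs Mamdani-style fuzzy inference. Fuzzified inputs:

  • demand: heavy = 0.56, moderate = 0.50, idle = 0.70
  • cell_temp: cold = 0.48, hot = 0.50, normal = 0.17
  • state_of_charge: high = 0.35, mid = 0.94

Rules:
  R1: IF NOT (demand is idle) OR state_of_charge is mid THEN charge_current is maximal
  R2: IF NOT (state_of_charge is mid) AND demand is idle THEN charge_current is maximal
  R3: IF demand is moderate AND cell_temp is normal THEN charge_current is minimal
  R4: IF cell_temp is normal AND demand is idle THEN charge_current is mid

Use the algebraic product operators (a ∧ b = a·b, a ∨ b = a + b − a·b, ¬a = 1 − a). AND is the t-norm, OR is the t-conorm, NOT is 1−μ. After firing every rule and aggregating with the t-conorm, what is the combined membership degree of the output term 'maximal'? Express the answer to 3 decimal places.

R1: ¬idle=1−0.70=0.30, mid=0.94; OR[a + b − a·b] → w = 0.9580
R2: ¬mid=1−0.94=0.06, idle=0.70; AND[a·b] → w = 0.0420
R3: moderate=0.50, normal=0.17; AND[a·b] → w = 0.0850
R4: normal=0.17, idle=0.70; AND[a·b] → w = 0.1190
Rules with consequent 'maximal': {R1, R2} → strengths 0.9580, 0.0420
Aggregate via t-conorm [a + b − a·b]: 0.9598

0.960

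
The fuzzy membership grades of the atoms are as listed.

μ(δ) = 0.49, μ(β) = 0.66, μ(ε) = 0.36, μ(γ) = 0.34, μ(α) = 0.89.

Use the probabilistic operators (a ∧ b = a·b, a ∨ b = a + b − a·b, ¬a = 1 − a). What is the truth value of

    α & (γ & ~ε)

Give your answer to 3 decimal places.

~ε = 1 − 0.3600 = 0.6400
γ & ~ε = a·b on (0.3400, 0.6400) = 0.2176
α & (γ & ~ε) = a·b on (0.8900, 0.2176) = 0.1937

0.194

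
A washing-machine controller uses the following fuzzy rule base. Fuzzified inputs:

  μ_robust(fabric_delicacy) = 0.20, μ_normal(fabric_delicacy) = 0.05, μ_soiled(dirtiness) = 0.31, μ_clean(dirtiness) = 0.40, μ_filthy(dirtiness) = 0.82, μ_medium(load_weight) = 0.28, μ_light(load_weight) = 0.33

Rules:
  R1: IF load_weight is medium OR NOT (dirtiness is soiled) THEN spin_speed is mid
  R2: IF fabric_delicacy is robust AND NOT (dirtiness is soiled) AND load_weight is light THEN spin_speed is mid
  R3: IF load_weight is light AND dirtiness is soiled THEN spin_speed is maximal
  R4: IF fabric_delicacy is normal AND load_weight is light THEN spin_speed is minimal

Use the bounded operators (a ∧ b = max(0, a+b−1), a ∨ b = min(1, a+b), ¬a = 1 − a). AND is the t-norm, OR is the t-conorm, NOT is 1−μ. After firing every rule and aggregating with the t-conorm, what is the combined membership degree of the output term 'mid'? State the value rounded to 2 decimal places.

R1: medium=0.28, ¬soiled=1−0.31=0.69; OR[min(1, a+b)] → w = 0.97
R2: robust=0.20, ¬soiled=1−0.31=0.69, light=0.33; AND[max(0, a+b−1)] → w = 0.00
R3: light=0.33, soiled=0.31; AND[max(0, a+b−1)] → w = 0.00
R4: normal=0.05, light=0.33; AND[max(0, a+b−1)] → w = 0.00
Rules with consequent 'mid': {R1, R2} → strengths 0.97, 0.00
Aggregate via t-conorm [min(1, a+b)]: 0.97

0.97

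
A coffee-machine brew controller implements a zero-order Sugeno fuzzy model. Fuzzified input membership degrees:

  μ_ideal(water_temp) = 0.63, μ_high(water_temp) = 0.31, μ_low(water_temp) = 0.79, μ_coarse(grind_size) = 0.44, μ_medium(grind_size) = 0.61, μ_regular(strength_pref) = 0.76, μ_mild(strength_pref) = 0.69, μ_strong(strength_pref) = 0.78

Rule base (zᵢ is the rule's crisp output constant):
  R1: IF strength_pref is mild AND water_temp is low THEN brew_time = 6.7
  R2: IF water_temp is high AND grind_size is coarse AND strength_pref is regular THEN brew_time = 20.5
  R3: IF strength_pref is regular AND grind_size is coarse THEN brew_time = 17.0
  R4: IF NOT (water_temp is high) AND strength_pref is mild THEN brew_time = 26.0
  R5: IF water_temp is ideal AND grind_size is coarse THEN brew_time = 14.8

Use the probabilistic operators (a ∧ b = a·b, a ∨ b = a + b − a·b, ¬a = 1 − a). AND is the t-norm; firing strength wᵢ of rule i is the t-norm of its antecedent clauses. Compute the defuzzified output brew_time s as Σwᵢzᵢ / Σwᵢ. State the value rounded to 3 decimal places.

R1 (z=6.7): mild=0.69, low=0.79; AND[a·b] → w = 0.5451
R2 (z=20.5): high=0.31, coarse=0.44, regular=0.76; AND[a·b] → w = 0.1037
R3 (z=17.0): regular=0.76, coarse=0.44; AND[a·b] → w = 0.3344
R4 (z=26.0): ¬high=1−0.31=0.69, mild=0.69; AND[a·b] → w = 0.4761
R5 (z=14.8): ideal=0.63, coarse=0.44; AND[a·b] → w = 0.2772
Weighted average = (0.5451·6.7 + 0.1037·20.5 + 0.3344·17.0 + 0.4761·26.0 + 0.2772·14.8) / (0.5451 + 0.1037 + 0.3344 + 0.4761 + 0.2772)
  = 27.9432 / 1.7365 = 16.092

16.092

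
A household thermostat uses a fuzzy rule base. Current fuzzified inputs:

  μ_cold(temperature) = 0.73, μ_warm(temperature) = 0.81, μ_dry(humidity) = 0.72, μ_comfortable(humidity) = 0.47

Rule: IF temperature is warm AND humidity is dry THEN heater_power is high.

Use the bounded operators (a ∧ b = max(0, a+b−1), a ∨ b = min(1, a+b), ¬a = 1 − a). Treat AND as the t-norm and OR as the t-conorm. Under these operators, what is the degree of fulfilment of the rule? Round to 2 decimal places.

0.53

firing strength: warm=0.81, dry=0.72; AND[max(0, a+b−1)] → w = 0.53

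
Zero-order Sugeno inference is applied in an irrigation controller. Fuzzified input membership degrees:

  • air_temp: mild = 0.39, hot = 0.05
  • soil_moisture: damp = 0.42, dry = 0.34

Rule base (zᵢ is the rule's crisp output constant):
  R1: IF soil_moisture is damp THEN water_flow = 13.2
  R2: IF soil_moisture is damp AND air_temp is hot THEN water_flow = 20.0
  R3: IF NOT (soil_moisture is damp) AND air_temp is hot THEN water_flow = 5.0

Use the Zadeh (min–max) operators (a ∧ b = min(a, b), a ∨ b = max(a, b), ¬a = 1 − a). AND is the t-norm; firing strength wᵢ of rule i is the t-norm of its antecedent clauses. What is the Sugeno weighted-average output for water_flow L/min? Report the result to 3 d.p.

R1 (z=13.2): damp=0.42 → w = 0.42
R2 (z=20.0): damp=0.42, hot=0.05; AND[min(a, b)] → w = 0.05
R3 (z=5.0): ¬damp=1−0.42=0.58, hot=0.05; AND[min(a, b)] → w = 0.05
Weighted average = (0.42·13.2 + 0.05·20.0 + 0.05·5.0) / (0.42 + 0.05 + 0.05)
  = 6.7940 / 0.5200 = 13.065

13.065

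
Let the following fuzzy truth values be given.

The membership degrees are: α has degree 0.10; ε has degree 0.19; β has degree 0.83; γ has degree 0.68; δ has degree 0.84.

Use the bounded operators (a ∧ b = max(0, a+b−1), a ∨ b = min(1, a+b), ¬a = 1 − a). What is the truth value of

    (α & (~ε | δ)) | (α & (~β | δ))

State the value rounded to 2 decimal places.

~ε = 1 − 0.19 = 0.81
~ε | δ = min(1, a+b) on (0.81, 0.84) = 1.00
α & (~ε | δ) = max(0, a+b−1) on (0.10, 1.00) = 0.10
~β = 1 − 0.83 = 0.17
~β | δ = min(1, a+b) on (0.17, 0.84) = 1.00
α & (~β | δ) = max(0, a+b−1) on (0.10, 1.00) = 0.10
(α & (~ε | δ)) | (α & (~β | δ)) = min(1, a+b) on (0.10, 0.10) = 0.20

0.20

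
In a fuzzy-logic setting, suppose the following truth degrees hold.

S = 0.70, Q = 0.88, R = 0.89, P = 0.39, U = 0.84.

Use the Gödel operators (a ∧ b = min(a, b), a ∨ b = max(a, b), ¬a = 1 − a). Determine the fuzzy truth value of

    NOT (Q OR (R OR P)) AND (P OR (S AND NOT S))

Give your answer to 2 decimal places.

0.11

R OR P = max(a, b) on (0.89, 0.39) = 0.89
Q OR (R OR P) = max(a, b) on (0.88, 0.89) = 0.89
NOT (Q OR (R OR P)) = 1 − 0.89 = 0.11
NOT S = 1 − 0.70 = 0.30
S AND NOT S = min(a, b) on (0.70, 0.30) = 0.30
P OR (S AND NOT S) = max(a, b) on (0.39, 0.30) = 0.39
NOT (Q OR (R OR P)) AND (P OR (S AND NOT S)) = min(a, b) on (0.11, 0.39) = 0.11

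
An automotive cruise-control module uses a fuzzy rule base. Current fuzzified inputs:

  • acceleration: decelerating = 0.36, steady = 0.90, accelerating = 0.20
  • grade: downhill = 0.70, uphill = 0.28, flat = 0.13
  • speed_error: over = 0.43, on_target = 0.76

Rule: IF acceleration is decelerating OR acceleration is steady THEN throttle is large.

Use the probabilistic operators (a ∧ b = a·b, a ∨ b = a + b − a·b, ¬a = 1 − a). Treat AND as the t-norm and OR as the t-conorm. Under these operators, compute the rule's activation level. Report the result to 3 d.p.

firing strength: decelerating=0.36, steady=0.90; OR[a + b − a·b] → w = 0.9360

0.936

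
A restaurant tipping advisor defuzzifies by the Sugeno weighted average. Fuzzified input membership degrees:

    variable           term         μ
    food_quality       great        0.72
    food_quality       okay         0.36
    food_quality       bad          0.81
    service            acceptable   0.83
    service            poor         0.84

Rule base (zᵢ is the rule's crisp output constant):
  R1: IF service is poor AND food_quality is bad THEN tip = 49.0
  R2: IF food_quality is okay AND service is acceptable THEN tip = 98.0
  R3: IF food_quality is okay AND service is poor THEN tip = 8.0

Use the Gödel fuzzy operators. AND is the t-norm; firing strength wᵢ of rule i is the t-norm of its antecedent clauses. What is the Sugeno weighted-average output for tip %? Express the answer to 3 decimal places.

50.882

R1 (z=49.0): poor=0.84, bad=0.81; AND[min(a, b)] → w = 0.81
R2 (z=98.0): okay=0.36, acceptable=0.83; AND[min(a, b)] → w = 0.36
R3 (z=8.0): okay=0.36, poor=0.84; AND[min(a, b)] → w = 0.36
Weighted average = (0.81·49.0 + 0.36·98.0 + 0.36·8.0) / (0.81 + 0.36 + 0.36)
  = 77.8500 / 1.5300 = 50.882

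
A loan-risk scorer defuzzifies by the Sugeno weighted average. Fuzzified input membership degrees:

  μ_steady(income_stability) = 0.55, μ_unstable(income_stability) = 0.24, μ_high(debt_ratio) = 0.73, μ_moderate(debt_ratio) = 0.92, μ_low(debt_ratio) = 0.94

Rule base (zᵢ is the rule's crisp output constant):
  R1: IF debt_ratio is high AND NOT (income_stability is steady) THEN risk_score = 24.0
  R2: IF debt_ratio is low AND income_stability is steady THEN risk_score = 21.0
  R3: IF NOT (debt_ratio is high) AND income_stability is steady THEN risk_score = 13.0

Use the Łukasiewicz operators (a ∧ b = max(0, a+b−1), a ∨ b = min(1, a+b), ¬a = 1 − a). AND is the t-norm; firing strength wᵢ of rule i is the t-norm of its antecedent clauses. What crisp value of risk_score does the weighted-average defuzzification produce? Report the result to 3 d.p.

21.806

R1 (z=24.0): high=0.73, ¬steady=1−0.55=0.45; AND[max(0, a+b−1)] → w = 0.18
R2 (z=21.0): low=0.94, steady=0.55; AND[max(0, a+b−1)] → w = 0.49
R3 (z=13.0): ¬high=1−0.73=0.27, steady=0.55; AND[max(0, a+b−1)] → w = 0.00
Weighted average = (0.18·24.0 + 0.49·21.0 + 0.00·13.0) / (0.18 + 0.49 + 0.00)
  = 14.6100 / 0.6700 = 21.806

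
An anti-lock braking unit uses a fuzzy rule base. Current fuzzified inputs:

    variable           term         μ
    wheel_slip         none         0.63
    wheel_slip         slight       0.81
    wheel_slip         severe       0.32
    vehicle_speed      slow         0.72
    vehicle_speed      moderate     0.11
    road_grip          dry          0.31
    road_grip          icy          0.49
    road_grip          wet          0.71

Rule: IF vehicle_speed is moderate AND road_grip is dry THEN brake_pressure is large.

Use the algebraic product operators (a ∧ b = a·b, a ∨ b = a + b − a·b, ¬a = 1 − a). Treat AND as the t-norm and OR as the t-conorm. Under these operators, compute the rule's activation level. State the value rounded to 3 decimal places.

firing strength: moderate=0.11, dry=0.31; AND[a·b] → w = 0.0341

0.034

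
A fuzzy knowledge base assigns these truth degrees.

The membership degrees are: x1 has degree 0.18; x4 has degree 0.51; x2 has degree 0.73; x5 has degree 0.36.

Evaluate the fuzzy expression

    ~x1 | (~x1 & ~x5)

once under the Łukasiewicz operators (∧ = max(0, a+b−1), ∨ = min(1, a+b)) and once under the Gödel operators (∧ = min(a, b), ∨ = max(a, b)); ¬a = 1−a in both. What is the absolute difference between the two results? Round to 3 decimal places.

Under Łukasiewicz:
  ~x1 = 1 − 0.18 = 0.82
  ~x1 = 1 − 0.18 = 0.82
  ~x5 = 1 − 0.36 = 0.64
  ~x1 & ~x5 = max(0, a+b−1) on (0.82, 0.64) = 0.46
  ~x1 | (~x1 & ~x5) = min(1, a+b) on (0.82, 0.46) = 1.00
  → value = 1.0000
Under Gödel:
  ~x1 = 1 − 0.18 = 0.82
  ~x1 = 1 − 0.18 = 0.82
  ~x5 = 1 − 0.36 = 0.64
  ~x1 & ~x5 = min(a, b) on (0.82, 0.64) = 0.64
  ~x1 | (~x1 & ~x5) = max(a, b) on (0.82, 0.64) = 0.82
  → value = 0.8200
|1.0000 − 0.8200| = 0.180

0.180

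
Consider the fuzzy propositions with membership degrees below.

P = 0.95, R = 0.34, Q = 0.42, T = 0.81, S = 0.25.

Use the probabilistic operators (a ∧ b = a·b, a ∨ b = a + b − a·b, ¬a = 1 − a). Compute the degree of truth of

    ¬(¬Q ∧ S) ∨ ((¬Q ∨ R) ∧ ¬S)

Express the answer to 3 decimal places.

0.934

¬Q = 1 − 0.4200 = 0.5800
¬Q ∧ S = a·b on (0.5800, 0.2500) = 0.1450
¬(¬Q ∧ S) = 1 − 0.1450 = 0.8550
¬Q = 1 − 0.4200 = 0.5800
¬Q ∨ R = a + b − a·b on (0.5800, 0.3400) = 0.7228
¬S = 1 − 0.2500 = 0.7500
(¬Q ∨ R) ∧ ¬S = a·b on (0.7228, 0.7500) = 0.5421
¬(¬Q ∧ S) ∨ ((¬Q ∨ R) ∧ ¬S) = a + b − a·b on (0.8550, 0.5421) = 0.9336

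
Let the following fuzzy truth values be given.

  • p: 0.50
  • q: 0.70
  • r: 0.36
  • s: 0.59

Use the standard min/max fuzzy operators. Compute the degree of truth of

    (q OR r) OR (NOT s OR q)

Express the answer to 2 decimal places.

0.70

q OR r = max(a, b) on (0.70, 0.36) = 0.70
NOT s = 1 − 0.59 = 0.41
NOT s OR q = max(a, b) on (0.41, 0.70) = 0.70
(q OR r) OR (NOT s OR q) = max(a, b) on (0.70, 0.70) = 0.70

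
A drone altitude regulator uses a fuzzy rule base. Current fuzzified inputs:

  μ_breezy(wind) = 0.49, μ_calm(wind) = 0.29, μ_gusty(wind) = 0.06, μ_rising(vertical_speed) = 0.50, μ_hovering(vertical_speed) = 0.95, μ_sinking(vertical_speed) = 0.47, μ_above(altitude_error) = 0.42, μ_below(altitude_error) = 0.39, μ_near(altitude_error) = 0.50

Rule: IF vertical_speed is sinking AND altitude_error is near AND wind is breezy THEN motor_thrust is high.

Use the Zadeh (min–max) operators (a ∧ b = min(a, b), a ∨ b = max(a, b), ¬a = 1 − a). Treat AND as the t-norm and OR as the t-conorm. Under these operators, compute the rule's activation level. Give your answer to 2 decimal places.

0.47

firing strength: sinking=0.47, near=0.50, breezy=0.49; AND[min(a, b)] → w = 0.47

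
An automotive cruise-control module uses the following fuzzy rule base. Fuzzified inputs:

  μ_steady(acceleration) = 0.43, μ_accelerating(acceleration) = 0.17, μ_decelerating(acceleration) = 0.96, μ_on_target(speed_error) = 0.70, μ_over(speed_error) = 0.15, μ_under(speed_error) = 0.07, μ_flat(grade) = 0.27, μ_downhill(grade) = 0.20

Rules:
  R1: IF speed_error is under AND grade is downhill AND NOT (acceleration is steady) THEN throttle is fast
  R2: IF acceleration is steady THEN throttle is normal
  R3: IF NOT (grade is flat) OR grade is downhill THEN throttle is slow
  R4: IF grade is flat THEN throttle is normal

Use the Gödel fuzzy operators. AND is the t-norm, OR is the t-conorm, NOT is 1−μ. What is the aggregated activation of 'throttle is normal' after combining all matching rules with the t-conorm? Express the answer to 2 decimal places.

0.43

R1: under=0.07, downhill=0.20, ¬steady=1−0.43=0.57; AND[min(a, b)] → w = 0.07
R2: steady=0.43 → w = 0.43
R3: ¬flat=1−0.27=0.73, downhill=0.20; OR[max(a, b)] → w = 0.73
R4: flat=0.27 → w = 0.27
Rules with consequent 'normal': {R2, R4} → strengths 0.43, 0.27
Aggregate via t-conorm [max(a, b)]: 0.43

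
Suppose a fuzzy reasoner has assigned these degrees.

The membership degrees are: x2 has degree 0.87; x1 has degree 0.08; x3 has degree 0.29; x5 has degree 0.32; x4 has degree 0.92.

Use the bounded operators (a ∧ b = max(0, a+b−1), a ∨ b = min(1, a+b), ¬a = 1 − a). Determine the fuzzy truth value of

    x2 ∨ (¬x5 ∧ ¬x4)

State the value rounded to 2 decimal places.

0.87

¬x5 = 1 − 0.32 = 0.68
¬x4 = 1 − 0.92 = 0.08
¬x5 ∧ ¬x4 = max(0, a+b−1) on (0.68, 0.08) = 0.00
x2 ∨ (¬x5 ∧ ¬x4) = min(1, a+b) on (0.87, 0.00) = 0.87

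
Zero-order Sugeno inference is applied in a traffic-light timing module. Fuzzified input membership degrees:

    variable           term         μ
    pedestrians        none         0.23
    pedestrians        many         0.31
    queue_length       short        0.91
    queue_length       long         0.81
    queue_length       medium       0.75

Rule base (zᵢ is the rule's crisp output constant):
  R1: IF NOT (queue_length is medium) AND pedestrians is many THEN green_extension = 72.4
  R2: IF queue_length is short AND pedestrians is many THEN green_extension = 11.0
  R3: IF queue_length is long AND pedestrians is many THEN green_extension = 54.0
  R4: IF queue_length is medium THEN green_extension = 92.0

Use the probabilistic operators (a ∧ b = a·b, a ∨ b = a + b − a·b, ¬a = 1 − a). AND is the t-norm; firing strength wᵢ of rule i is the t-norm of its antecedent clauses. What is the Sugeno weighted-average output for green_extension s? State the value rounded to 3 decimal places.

R1 (z=72.4): ¬medium=1−0.75=0.25, many=0.31; AND[a·b] → w = 0.0775
R2 (z=11.0): short=0.91, many=0.31; AND[a·b] → w = 0.2821
R3 (z=54.0): long=0.81, many=0.31; AND[a·b] → w = 0.2511
R4 (z=92.0): medium=0.75 → w = 0.7500
Weighted average = (0.0775·72.4 + 0.2821·11.0 + 0.2511·54.0 + 0.7500·92.0) / (0.0775 + 0.2821 + 0.2511 + 0.7500)
  = 91.2735 / 1.3607 = 67.078

67.078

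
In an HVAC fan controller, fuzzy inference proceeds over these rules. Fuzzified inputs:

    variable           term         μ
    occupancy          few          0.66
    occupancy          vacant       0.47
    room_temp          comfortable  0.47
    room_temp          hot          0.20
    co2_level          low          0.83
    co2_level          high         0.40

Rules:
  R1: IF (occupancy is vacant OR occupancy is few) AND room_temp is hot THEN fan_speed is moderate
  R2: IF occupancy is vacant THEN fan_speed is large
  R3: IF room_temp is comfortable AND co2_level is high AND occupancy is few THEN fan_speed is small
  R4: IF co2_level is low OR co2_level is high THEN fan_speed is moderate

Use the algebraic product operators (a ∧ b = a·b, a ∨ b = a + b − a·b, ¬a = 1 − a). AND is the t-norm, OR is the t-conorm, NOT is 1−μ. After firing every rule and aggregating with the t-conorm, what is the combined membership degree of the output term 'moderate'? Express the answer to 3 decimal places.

0.915

R1: (vacant=0.47 OR few=0.66) = 0.8198; AND[a·b] with hot=0.20 → w = 0.1640
R2: vacant=0.47 → w = 0.4700
R3: comfortable=0.47, high=0.40, few=0.66; AND[a·b] → w = 0.1241
R4: low=0.83, high=0.40; OR[a + b − a·b] → w = 0.8980
Rules with consequent 'moderate': {R1, R4} → strengths 0.1640, 0.8980
Aggregate via t-conorm [a + b − a·b]: 0.9147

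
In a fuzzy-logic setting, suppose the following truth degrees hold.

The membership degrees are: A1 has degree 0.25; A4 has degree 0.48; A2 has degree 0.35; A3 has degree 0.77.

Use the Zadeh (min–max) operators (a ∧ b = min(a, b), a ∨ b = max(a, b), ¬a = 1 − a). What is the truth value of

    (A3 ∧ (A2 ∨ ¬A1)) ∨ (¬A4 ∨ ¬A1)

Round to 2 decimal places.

0.75

¬A1 = 1 − 0.25 = 0.75
A2 ∨ ¬A1 = max(a, b) on (0.35, 0.75) = 0.75
A3 ∧ (A2 ∨ ¬A1) = min(a, b) on (0.77, 0.75) = 0.75
¬A4 = 1 − 0.48 = 0.52
¬A1 = 1 − 0.25 = 0.75
¬A4 ∨ ¬A1 = max(a, b) on (0.52, 0.75) = 0.75
(A3 ∧ (A2 ∨ ¬A1)) ∨ (¬A4 ∨ ¬A1) = max(a, b) on (0.75, 0.75) = 0.75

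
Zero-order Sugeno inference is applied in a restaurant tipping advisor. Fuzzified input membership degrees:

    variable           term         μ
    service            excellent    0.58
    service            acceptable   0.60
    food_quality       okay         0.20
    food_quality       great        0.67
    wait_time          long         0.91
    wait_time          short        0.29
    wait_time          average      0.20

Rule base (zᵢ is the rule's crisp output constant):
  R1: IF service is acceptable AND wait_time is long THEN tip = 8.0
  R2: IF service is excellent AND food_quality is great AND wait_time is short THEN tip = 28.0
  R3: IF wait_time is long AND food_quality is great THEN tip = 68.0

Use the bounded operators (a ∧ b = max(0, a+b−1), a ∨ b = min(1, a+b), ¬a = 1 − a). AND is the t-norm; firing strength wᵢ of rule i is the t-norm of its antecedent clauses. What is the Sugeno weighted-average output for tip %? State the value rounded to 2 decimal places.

R1 (z=8.0): acceptable=0.60, long=0.91; AND[max(0, a+b−1)] → w = 0.51
R2 (z=28.0): excellent=0.58, great=0.67, short=0.29; AND[max(0, a+b−1)] → w = 0.00
R3 (z=68.0): long=0.91, great=0.67; AND[max(0, a+b−1)] → w = 0.58
Weighted average = (0.51·8.0 + 0.00·28.0 + 0.58·68.0) / (0.51 + 0.00 + 0.58)
  = 43.5200 / 1.0900 = 39.93

39.93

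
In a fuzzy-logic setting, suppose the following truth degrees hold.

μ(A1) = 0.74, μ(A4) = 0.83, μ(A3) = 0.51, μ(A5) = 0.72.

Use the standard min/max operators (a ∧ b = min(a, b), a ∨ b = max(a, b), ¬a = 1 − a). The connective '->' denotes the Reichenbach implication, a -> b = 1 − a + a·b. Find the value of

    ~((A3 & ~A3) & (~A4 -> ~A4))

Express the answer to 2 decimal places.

~A3 = 1 − 0.51 = 0.49
A3 & ~A3 = min(a, b) on (0.51, 0.49) = 0.49
~A4 = 1 − 0.83 = 0.17
~A4 = 1 − 0.83 = 0.17
~A4 -> ~A4  [Reichenbach: 1 − a + a·b] with a=0.17, b=0.17 → 0.86
(A3 & ~A3) & (~A4 -> ~A4) = min(a, b) on (0.49, 0.86) = 0.49
~((A3 & ~A3) & (~A4 -> ~A4)) = 1 − 0.49 = 0.51

0.51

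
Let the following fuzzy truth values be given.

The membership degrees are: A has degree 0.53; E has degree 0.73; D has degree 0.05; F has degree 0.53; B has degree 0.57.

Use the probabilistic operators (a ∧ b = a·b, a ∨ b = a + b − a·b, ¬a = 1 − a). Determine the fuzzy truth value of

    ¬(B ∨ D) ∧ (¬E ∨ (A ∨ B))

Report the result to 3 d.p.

0.348

B ∨ D = a + b − a·b on (0.5700, 0.0500) = 0.5915
¬(B ∨ D) = 1 − 0.5915 = 0.4085
¬E = 1 − 0.7300 = 0.2700
A ∨ B = a + b − a·b on (0.5300, 0.5700) = 0.7979
¬E ∨ (A ∨ B) = a + b − a·b on (0.2700, 0.7979) = 0.8525
¬(B ∨ D) ∧ (¬E ∨ (A ∨ B)) = a·b on (0.4085, 0.8525) = 0.3482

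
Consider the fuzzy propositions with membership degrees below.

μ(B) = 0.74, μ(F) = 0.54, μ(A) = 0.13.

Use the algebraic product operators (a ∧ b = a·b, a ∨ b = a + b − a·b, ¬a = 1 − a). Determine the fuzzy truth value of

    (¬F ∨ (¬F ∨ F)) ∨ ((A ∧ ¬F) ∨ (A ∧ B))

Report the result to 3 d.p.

¬F = 1 − 0.5400 = 0.4600
¬F = 1 − 0.5400 = 0.4600
¬F ∨ F = a + b − a·b on (0.4600, 0.5400) = 0.7516
¬F ∨ (¬F ∨ F) = a + b − a·b on (0.4600, 0.7516) = 0.8659
¬F = 1 − 0.5400 = 0.4600
A ∧ ¬F = a·b on (0.1300, 0.4600) = 0.0598
A ∧ B = a·b on (0.1300, 0.7400) = 0.0962
(A ∧ ¬F) ∨ (A ∧ B) = a + b − a·b on (0.0598, 0.0962) = 0.1502
(¬F ∨ (¬F ∨ F)) ∨ ((A ∧ ¬F) ∨ (A ∧ B)) = a + b − a·b on (0.8659, 0.1502) = 0.8860

0.886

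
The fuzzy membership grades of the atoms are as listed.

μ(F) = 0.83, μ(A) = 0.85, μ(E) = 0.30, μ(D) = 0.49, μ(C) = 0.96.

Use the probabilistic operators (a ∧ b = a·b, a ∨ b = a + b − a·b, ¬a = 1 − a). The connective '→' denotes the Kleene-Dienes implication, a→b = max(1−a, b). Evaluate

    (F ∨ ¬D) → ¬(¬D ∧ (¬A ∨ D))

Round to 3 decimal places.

¬D = 1 − 0.4900 = 0.5100
F ∨ ¬D = a + b − a·b on (0.8300, 0.5100) = 0.9167
¬D = 1 − 0.4900 = 0.5100
¬A = 1 − 0.8500 = 0.1500
¬A ∨ D = a + b − a·b on (0.1500, 0.4900) = 0.5665
¬D ∧ (¬A ∨ D) = a·b on (0.5100, 0.5665) = 0.2889
¬(¬D ∧ (¬A ∨ D)) = 1 − 0.2889 = 0.7111
(F ∨ ¬D) → ¬(¬D ∧ (¬A ∨ D))  [Kleene-Dienes: max(1−a, b)] with a=0.9167, b=0.7111 → 0.7111

0.711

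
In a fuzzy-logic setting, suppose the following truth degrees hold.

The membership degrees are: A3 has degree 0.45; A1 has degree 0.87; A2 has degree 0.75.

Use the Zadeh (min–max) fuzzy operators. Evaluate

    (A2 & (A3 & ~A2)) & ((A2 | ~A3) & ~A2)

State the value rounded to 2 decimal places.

~A2 = 1 − 0.75 = 0.25
A3 & ~A2 = min(a, b) on (0.45, 0.25) = 0.25
A2 & (A3 & ~A2) = min(a, b) on (0.75, 0.25) = 0.25
~A3 = 1 − 0.45 = 0.55
A2 | ~A3 = max(a, b) on (0.75, 0.55) = 0.75
~A2 = 1 − 0.75 = 0.25
(A2 | ~A3) & ~A2 = min(a, b) on (0.75, 0.25) = 0.25
(A2 & (A3 & ~A2)) & ((A2 | ~A3) & ~A2) = min(a, b) on (0.25, 0.25) = 0.25

0.25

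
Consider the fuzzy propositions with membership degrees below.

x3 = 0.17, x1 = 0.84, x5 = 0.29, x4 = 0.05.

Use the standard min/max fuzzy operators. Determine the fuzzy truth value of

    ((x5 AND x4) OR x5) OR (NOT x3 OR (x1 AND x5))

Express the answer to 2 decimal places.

0.83

x5 AND x4 = min(a, b) on (0.29, 0.05) = 0.05
(x5 AND x4) OR x5 = max(a, b) on (0.05, 0.29) = 0.29
NOT x3 = 1 − 0.17 = 0.83
x1 AND x5 = min(a, b) on (0.84, 0.29) = 0.29
NOT x3 OR (x1 AND x5) = max(a, b) on (0.83, 0.29) = 0.83
((x5 AND x4) OR x5) OR (NOT x3 OR (x1 AND x5)) = max(a, b) on (0.29, 0.83) = 0.83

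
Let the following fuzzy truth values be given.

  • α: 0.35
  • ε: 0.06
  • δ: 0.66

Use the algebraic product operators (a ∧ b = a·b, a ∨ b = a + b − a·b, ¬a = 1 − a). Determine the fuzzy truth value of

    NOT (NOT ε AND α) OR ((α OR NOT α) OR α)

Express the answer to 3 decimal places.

0.951

NOT ε = 1 − 0.0600 = 0.9400
NOT ε AND α = a·b on (0.9400, 0.3500) = 0.3290
NOT (NOT ε AND α) = 1 − 0.3290 = 0.6710
NOT α = 1 − 0.3500 = 0.6500
α OR NOT α = a + b − a·b on (0.3500, 0.6500) = 0.7725
(α OR NOT α) OR α = a + b − a·b on (0.7725, 0.3500) = 0.8521
NOT (NOT ε AND α) OR ((α OR NOT α) OR α) = a + b − a·b on (0.6710, 0.8521) = 0.9513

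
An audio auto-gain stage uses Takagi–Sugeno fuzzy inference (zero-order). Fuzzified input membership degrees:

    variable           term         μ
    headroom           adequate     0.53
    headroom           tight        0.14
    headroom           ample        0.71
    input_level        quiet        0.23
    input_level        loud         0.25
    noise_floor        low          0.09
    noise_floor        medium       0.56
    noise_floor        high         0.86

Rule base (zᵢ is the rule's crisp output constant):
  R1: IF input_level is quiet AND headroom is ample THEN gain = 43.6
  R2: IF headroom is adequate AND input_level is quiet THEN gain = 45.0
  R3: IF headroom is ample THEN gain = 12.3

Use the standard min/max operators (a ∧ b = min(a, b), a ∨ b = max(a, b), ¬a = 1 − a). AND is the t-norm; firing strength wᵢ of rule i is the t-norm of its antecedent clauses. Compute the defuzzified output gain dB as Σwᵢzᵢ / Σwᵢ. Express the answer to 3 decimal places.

24.881

R1 (z=43.6): quiet=0.23, ample=0.71; AND[min(a, b)] → w = 0.23
R2 (z=45.0): adequate=0.53, quiet=0.23; AND[min(a, b)] → w = 0.23
R3 (z=12.3): ample=0.71 → w = 0.71
Weighted average = (0.23·43.6 + 0.23·45.0 + 0.71·12.3) / (0.23 + 0.23 + 0.71)
  = 29.1110 / 1.1700 = 24.881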